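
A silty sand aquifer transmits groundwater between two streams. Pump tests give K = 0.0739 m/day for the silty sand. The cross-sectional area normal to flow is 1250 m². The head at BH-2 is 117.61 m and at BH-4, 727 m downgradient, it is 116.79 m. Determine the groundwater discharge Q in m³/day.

0.104

Hydraulic gradient i = (117.61 − 116.79) / 727 = 0.82 / 727 = 0.001128.
Darcy's law: Q = K · A · i = 0.07390 × 1250 × 0.001128 = 0.1042 m³/day.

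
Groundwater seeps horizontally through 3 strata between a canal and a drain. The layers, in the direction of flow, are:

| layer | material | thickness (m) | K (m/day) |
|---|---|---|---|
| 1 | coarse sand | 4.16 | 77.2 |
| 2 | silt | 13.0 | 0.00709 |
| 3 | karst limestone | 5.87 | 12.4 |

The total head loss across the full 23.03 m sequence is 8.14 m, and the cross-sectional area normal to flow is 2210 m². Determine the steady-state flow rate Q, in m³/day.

9.81

Flow is perpendicular to layering, so the layers act in series and the equivalent K is the thickness-weighted harmonic mean.
Total thickness L = 4.16 + 13.0 + 5.87 = 23.03 m.
Σ(b_i/K_i) = 4.16/77.2 + 13.0/0.00709 + 5.87/12.4 = 1834 d.
K_eq = L / Σ(b_i/K_i) = 23.03 / 1834 = 0.01256 m/day.
Q = K_eq · A · (Δh/L) = 0.01256 × 2210 × (8.14/23.03) = 9.808 m³/day.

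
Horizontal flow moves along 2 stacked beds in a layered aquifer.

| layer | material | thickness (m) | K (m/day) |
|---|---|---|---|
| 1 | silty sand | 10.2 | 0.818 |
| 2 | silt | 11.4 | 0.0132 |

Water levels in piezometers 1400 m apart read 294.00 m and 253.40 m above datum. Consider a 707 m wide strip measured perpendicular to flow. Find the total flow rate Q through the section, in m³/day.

174

Flow is parallel to layering, so each bed carries its own Darcy discharge and the transmissivities add.
Σ(K_i·b_i) = 0.818×10.2 + 0.0132×11.4 = 8.494 m²/day.
Hydraulic gradient i = (294.00 − 253.40) / 1400 = 40.6 / 1400 = 0.02900.
Q = Σ(K_i·b_i) · W · i = 8.494 × 707 × 0.02900 = 174.2 m³/day.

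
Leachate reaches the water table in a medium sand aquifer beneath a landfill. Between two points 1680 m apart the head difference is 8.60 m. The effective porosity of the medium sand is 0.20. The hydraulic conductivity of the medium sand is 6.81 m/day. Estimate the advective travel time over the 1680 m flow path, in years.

Hydraulic gradient i = Δh / L = 8.60 / 1680 = 0.005119.
Darcy flux q = K · i = 6.810 × 0.005119 = 0.03486 m/day.
Seepage velocity v = q / n_e = 0.03486 / 0.20 = 0.1743 m/day.
Travel time t = L / v = 1680 / 0.1743 = 9638 days = 26.39 years.

26.4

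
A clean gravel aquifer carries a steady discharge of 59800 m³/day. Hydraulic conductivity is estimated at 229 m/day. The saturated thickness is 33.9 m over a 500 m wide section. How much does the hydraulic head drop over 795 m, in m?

12.2

Cross-sectional area A = 500 × 33.9 = 16950 m².
From Q = K·A·i, i = Q / (K·A) = 59800 / (229.0 × 16950) = 0.01541.
Head loss Δh = i · L = 0.01541 × 795 = 12.25 m.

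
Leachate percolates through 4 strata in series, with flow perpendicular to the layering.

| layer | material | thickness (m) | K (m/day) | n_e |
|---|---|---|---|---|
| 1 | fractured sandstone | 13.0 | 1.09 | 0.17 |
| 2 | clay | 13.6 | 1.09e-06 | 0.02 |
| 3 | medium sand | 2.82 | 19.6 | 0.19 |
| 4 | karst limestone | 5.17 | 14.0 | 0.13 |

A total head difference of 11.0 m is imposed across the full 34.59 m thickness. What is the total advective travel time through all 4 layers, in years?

11500

With flow normal to the layers, continuity requires the same specific discharge q through every layer.
Σ(b_i/K_i) = 13.0/1.09 + 13.6/1.09e-06 + 2.82/19.6 + 5.17/14.0 = 1.248e+07 d.
q = Δh / Σ(b_i/K_i) = 11.0 / 1.248e+07 = 8.816e-07 m/day.
In each layer the seepage velocity is v_i = q/n_i, so the layer transit time is t_i = b_i·n_i / q:
  layer 1 (fractured sandstone): t_1 = 13.0 × 0.17 / 8.816e-07 = 2.507e+06 d
  layer 2 (clay): t_2 = 13.6 × 0.02 / 8.816e-07 = 3.085e+05 d
  layer 3 (medium sand): t_3 = 2.82 × 0.19 / 8.816e-07 = 6.077e+05 d
  layer 4 (karst limestone): t_4 = 5.17 × 0.13 / 8.816e-07 = 7.623e+05 d
Total t = Σ t_i = 4.185e+06 days = 11459 years.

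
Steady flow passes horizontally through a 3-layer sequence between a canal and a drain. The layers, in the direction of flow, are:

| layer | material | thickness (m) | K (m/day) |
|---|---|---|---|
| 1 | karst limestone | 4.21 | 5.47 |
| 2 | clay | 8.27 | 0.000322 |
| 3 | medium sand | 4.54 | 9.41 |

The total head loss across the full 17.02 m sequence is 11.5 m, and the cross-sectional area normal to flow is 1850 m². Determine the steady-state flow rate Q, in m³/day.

0.828

Flow is perpendicular to layering, so the layers act in series and the equivalent K is the thickness-weighted harmonic mean.
Total thickness L = 4.21 + 8.27 + 4.54 = 17.02 m.
Σ(b_i/K_i) = 4.21/5.47 + 8.27/0.000322 + 4.54/9.41 = 25684 d.
K_eq = L / Σ(b_i/K_i) = 17.02 / 25684 = 0.0006627 m/day.
Q = K_eq · A · (Δh/L) = 0.0006627 × 1850 × (11.5/17.02) = 0.8283 m³/day.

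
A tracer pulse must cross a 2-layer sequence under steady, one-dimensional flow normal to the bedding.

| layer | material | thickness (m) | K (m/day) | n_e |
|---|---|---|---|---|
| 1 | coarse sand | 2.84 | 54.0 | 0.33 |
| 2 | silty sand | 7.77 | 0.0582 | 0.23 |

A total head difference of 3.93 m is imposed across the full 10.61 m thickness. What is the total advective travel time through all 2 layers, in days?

92.6

With flow normal to the layers, continuity requires the same specific discharge q through every layer.
Σ(b_i/K_i) = 2.84/54.0 + 7.77/0.0582 = 133.6 d.
q = Δh / Σ(b_i/K_i) = 3.93 / 133.6 = 0.02943 m/day.
In each layer the seepage velocity is v_i = q/n_i, so the layer transit time is t_i = b_i·n_i / q:
  layer 1 (coarse sand): t_1 = 2.84 × 0.33 / 0.02943 = 31.85 d
  layer 2 (silty sand): t_2 = 7.77 × 0.23 / 0.02943 = 60.73 d
Total t = Σ t_i = 92.58 days.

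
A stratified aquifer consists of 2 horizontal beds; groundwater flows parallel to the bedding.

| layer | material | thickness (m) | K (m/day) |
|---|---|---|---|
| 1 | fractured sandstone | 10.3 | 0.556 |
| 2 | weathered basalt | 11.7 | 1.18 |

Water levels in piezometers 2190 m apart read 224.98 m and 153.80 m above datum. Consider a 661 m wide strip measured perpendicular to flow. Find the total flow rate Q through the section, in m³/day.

Flow is parallel to layering, so each bed carries its own Darcy discharge and the transmissivities add.
Σ(K_i·b_i) = 0.556×10.3 + 1.18×11.7 = 19.53 m²/day.
Hydraulic gradient i = (224.98 − 153.80) / 2190 = 71.18 / 2190 = 0.03250.
Q = Σ(K_i·b_i) · W · i = 19.53 × 661 × 0.03250 = 419.6 m³/day.

420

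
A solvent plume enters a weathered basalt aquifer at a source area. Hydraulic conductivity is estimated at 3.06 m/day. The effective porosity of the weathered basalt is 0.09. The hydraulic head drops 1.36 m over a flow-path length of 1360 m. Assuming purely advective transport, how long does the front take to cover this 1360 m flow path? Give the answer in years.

110

Hydraulic gradient i = Δh / L = 1.36 / 1360 = 0.001000.
Darcy flux q = K · i = 3.060 × 0.001000 = 0.003060 m/day.
Seepage velocity v = q / n_e = 0.003060 / 0.09 = 0.03400 m/day.
Travel time t = L / v = 1360 / 0.03400 = 40000 days = 109.5 years.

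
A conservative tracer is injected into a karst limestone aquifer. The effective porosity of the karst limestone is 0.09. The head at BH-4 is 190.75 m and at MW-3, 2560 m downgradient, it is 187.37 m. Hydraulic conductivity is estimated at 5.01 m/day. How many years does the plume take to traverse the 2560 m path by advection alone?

95.4

Hydraulic gradient i = (190.75 − 187.37) / 2560 = 3.38 / 2560 = 0.001320.
Darcy flux q = K · i = 5.010 × 0.001320 = 0.006615 m/day.
Seepage velocity v = q / n_e = 0.006615 / 0.09 = 0.07350 m/day.
Travel time t = L / v = 2560 / 0.07350 = 34831 days = 95.36 years.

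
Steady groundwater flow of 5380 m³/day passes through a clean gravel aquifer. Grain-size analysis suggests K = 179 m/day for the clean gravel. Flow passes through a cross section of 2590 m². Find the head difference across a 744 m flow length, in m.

From Q = K·A·i, i = Q / (K·A) = 5380 / (179.0 × 2590) = 0.01160.
Head loss Δh = i · L = 0.01160 × 744 = 8.634 m.

8.63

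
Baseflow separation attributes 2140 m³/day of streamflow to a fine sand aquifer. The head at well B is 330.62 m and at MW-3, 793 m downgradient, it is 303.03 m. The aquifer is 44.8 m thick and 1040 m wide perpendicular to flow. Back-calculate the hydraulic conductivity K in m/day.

1.32

Cross-sectional area A = 1040 × 44.8 = 46592 m².
Hydraulic gradient i = (330.62 − 303.03) / 793 = 27.59 / 793 = 0.03479.
From Q = K·A·i, K = Q / (A·i) = 2140 / (46592 × 0.03479) = 1.320 m/day.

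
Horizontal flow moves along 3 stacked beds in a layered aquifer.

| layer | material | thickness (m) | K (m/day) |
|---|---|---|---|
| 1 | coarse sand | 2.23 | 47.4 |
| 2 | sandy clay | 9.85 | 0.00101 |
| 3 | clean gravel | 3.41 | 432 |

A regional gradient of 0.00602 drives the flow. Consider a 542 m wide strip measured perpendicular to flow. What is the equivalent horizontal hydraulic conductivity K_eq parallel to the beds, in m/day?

102

Flow is parallel to layering, so each bed carries its own Darcy discharge and the transmissivities add.
Σ(K_i·b_i) = 47.4×2.23 + 0.00101×9.85 + 432×3.41 = 1579 m²/day.
Total thickness b = 15.49 m, so K_eq = Σ(K_i·b_i)/b = 101.9 m/day.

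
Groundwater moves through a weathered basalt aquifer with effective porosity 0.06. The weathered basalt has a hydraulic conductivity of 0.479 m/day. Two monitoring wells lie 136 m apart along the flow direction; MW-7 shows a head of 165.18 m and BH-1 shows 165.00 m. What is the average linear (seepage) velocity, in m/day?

0.0106

Hydraulic gradient i = (165.18 − 165.00) / 136 = 0.18 / 136 = 0.001324.
Darcy flux q = K · i = 0.4790 × 0.001324 = 0.0006340 m/day.
Seepage velocity v = q / n_e = 0.0006340 / 0.06 = 0.01057 m/day.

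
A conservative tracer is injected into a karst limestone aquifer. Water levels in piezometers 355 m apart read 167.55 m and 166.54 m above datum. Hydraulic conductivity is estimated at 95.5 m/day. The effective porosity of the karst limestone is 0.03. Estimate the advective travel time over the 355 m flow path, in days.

39.2

Hydraulic gradient i = (167.55 − 166.54) / 355 = 1.01 / 355 = 0.002845.
Darcy flux q = K · i = 95.50 × 0.002845 = 0.2717 m/day.
Seepage velocity v = q / n_e = 0.2717 / 0.03 = 9.057 m/day.
Travel time t = L / v = 355 / 9.057 = 39.20 days.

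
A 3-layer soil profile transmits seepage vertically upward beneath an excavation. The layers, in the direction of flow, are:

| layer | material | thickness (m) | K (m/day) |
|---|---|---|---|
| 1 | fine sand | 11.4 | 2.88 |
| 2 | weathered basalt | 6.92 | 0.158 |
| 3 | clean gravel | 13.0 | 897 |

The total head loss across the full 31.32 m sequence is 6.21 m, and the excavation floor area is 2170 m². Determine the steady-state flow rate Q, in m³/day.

Flow is perpendicular to layering, so the layers act in series and the equivalent K is the thickness-weighted harmonic mean.
Total thickness L = 11.4 + 6.92 + 13.0 = 31.32 m.
Σ(b_i/K_i) = 11.4/2.88 + 6.92/0.158 + 13.0/897 = 47.77 d.
K_eq = L / Σ(b_i/K_i) = 31.32 / 47.77 = 0.6556 m/day.
Q = K_eq · A · (Δh/L) = 0.6556 × 2170 × (6.21/31.32) = 282.1 m³/day.

282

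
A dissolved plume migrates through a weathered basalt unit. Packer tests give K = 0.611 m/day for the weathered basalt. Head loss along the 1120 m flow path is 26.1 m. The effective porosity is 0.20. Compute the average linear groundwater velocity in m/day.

Hydraulic gradient i = Δh / L = 26.1 / 1120 = 0.02330.
Darcy flux q = K · i = 0.6110 × 0.02330 = 0.01424 m/day.
Seepage velocity v = q / n_e = 0.01424 / 0.20 = 0.07119 m/day.

0.0712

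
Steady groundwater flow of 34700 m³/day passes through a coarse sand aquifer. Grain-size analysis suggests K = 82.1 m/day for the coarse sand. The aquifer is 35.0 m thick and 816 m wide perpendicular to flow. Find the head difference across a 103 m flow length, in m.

Cross-sectional area A = 816 × 35.0 = 28560 m².
From Q = K·A·i, i = Q / (K·A) = 34700 / (82.10 × 28560) = 0.01480.
Head loss Δh = i · L = 0.01480 × 103 = 1.524 m.

1.52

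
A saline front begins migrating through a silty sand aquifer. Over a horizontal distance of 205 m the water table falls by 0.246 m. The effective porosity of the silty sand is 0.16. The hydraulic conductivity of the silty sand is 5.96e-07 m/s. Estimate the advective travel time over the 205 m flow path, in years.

1450

Convert K: 5.96e-07 m/s × 86400 = 0.05149 m/day.
Hydraulic gradient i = Δh / L = 0.246 / 205 = 0.001200.
Darcy flux q = K · i = 0.05149 × 0.001200 = 6.179e-05 m/day.
Seepage velocity v = q / n_e = 6.179e-05 / 0.16 = 0.0003862 m/day.
Travel time t = L / v = 205 / 0.0003862 = 5.308e+05 days = 1453 years.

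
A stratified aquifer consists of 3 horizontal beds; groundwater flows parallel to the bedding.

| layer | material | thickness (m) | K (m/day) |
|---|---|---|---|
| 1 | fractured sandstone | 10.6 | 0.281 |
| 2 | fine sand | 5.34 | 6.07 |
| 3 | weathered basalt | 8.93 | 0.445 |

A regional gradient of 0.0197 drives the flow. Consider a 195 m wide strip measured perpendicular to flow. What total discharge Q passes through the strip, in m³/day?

151

Flow is parallel to layering, so each bed carries its own Darcy discharge and the transmissivities add.
Σ(K_i·b_i) = 0.281×10.6 + 6.07×5.34 + 0.445×8.93 = 39.37 m²/day.
Hydraulic gradient i = 0.0197.
Q = Σ(K_i·b_i) · W · i = 39.37 × 195 × 0.01970 = 151.2 m³/day.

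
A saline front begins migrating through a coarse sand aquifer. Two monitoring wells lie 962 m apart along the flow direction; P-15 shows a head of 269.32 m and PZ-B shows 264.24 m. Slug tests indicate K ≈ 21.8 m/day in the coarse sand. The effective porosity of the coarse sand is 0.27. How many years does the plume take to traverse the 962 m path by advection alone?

6.18

Hydraulic gradient i = (269.32 − 264.24) / 962 = 5.08 / 962 = 0.005281.
Darcy flux q = K · i = 21.80 × 0.005281 = 0.1151 m/day.
Seepage velocity v = q / n_e = 0.1151 / 0.27 = 0.4264 m/day.
Travel time t = L / v = 962 / 0.4264 = 2256 days = 6.177 years.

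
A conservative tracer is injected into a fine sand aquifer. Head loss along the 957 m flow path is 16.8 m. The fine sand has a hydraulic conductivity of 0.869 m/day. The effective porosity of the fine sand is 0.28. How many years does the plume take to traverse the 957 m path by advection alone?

48.1

Hydraulic gradient i = Δh / L = 16.8 / 957 = 0.01755.
Darcy flux q = K · i = 0.8690 × 0.01755 = 0.01526 m/day.
Seepage velocity v = q / n_e = 0.01526 / 0.28 = 0.05448 m/day.
Travel time t = L / v = 957 / 0.05448 = 17565 days = 48.09 years.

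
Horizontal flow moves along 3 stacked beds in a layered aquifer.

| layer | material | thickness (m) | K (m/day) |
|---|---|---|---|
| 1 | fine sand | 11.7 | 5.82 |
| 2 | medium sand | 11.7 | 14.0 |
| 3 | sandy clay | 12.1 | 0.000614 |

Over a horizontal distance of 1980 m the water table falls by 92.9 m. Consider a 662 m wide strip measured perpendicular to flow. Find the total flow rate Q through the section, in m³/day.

Flow is parallel to layering, so each bed carries its own Darcy discharge and the transmissivities add.
Σ(K_i·b_i) = 5.82×11.7 + 14.0×11.7 + 0.000614×12.1 = 231.9 m²/day.
Hydraulic gradient i = Δh / L = 92.9 / 1980 = 0.04692.
Q = Σ(K_i·b_i) · W · i = 231.9 × 662 × 0.04692 = 7203 m³/day.

7200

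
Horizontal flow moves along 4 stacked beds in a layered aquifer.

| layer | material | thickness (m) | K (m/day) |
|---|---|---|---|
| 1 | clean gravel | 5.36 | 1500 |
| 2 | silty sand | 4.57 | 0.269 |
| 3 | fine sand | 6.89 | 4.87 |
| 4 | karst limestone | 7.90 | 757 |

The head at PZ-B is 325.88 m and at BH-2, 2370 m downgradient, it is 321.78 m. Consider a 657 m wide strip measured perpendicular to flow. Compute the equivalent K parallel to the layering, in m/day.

569

Flow is parallel to layering, so each bed carries its own Darcy discharge and the transmissivities add.
Σ(K_i·b_i) = 1500×5.36 + 0.269×4.57 + 4.87×6.89 + 757×7.90 = 14055 m²/day.
Total thickness b = 24.72 m, so K_eq = Σ(K_i·b_i)/b = 568.6 m/day.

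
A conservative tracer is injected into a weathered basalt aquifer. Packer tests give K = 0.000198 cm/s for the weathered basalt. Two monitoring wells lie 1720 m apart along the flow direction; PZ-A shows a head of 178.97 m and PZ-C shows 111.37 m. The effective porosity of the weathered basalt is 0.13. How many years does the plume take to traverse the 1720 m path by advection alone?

91.1

Convert K: 0.000198 cm/s × 864 = 0.1711 m/day.
Hydraulic gradient i = (178.97 − 111.37) / 1720 = 67.6 / 1720 = 0.03930.
Darcy flux q = K · i = 0.1711 × 0.03930 = 0.006724 m/day.
Seepage velocity v = q / n_e = 0.006724 / 0.13 = 0.05172 m/day.
Travel time t = L / v = 1720 / 0.05172 = 33256 days = 91.05 years.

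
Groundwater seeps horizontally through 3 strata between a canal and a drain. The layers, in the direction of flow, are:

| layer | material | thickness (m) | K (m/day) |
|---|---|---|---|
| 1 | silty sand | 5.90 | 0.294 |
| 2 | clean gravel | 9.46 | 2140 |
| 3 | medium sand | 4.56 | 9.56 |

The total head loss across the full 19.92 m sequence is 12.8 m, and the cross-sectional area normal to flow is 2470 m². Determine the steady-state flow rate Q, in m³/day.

1540

Flow is perpendicular to layering, so the layers act in series and the equivalent K is the thickness-weighted harmonic mean.
Total thickness L = 5.90 + 9.46 + 4.56 = 19.92 m.
Σ(b_i/K_i) = 5.90/0.294 + 9.46/2140 + 4.56/9.56 = 20.55 d.
K_eq = L / Σ(b_i/K_i) = 19.92 / 20.55 = 0.9694 m/day.
Q = K_eq · A · (Δh/L) = 0.9694 × 2470 × (12.8/19.92) = 1539 m³/day.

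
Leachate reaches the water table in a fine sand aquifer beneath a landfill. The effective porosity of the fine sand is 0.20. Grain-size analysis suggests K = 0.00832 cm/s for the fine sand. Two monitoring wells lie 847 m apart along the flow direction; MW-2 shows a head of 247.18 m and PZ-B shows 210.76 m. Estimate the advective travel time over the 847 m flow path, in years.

1.50

Convert K: 0.00832 cm/s × 864 = 7.188 m/day.
Hydraulic gradient i = (247.18 − 210.76) / 847 = 36.42 / 847 = 0.04300.
Darcy flux q = K · i = 7.188 × 0.04300 = 0.3091 m/day.
Seepage velocity v = q / n_e = 0.3091 / 0.20 = 1.545 m/day.
Travel time t = L / v = 847 / 1.545 = 548.0 days = 1.500 years.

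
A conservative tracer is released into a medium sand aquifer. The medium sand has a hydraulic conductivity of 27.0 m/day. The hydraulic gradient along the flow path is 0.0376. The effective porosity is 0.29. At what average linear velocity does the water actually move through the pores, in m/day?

Hydraulic gradient i = 0.0376.
Darcy flux q = K · i = 27.00 × 0.03760 = 1.015 m/day.
Seepage velocity v = q / n_e = 1.015 / 0.29 = 3.501 m/day.

3.50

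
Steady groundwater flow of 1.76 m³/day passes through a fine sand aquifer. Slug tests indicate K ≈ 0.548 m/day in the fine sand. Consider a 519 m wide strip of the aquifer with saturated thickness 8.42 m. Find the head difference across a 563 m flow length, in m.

Cross-sectional area A = 519 × 8.42 = 4370 m².
From Q = K·A·i, i = Q / (K·A) = 1.76 / (0.5480 × 4370) = 0.0007349.
Head loss Δh = i · L = 0.0007349 × 563 = 0.4138 m.

0.414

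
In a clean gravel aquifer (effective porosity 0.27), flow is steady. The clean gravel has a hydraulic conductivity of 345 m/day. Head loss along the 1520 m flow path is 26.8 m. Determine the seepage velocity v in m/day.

Hydraulic gradient i = Δh / L = 26.8 / 1520 = 0.01763.
Darcy flux q = K · i = 345.0 × 0.01763 = 6.083 m/day.
Seepage velocity v = q / n_e = 6.083 / 0.27 = 22.53 m/day.

22.5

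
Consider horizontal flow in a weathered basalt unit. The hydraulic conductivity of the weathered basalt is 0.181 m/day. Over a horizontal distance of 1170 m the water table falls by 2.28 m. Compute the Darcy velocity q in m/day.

0.000353

Hydraulic gradient i = Δh / L = 2.28 / 1170 = 0.001949.
Specific discharge q = K · i = 0.1810 × 0.001949 = 0.0003527 m/day.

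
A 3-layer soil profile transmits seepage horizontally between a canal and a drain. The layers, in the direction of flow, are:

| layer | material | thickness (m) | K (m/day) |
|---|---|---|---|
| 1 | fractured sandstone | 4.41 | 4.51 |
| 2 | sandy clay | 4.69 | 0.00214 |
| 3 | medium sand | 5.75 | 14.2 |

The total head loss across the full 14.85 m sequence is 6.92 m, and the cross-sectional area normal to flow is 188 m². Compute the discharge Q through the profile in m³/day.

Flow is perpendicular to layering, so the layers act in series and the equivalent K is the thickness-weighted harmonic mean.
Total thickness L = 4.41 + 4.69 + 5.75 = 14.85 m.
Σ(b_i/K_i) = 4.41/4.51 + 4.69/0.00214 + 5.75/14.2 = 2193 d.
K_eq = L / Σ(b_i/K_i) = 14.85 / 2193 = 0.006772 m/day.
Q = K_eq · A · (Δh/L) = 0.006772 × 188 × (6.92/14.85) = 0.5932 m³/day.

0.593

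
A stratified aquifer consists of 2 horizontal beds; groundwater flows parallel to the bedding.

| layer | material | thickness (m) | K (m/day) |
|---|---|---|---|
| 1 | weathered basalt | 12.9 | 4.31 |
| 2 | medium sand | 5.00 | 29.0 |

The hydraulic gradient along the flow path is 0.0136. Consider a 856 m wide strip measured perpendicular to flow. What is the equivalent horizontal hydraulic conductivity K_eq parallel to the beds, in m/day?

11.2

Flow is parallel to layering, so each bed carries its own Darcy discharge and the transmissivities add.
Σ(K_i·b_i) = 4.31×12.9 + 29.0×5.00 = 200.6 m²/day.
Total thickness b = 17.90 m, so K_eq = Σ(K_i·b_i)/b = 11.21 m/day.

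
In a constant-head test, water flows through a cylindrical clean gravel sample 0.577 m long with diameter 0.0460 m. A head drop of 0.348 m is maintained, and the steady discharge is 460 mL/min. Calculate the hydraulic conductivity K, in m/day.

Cross-sectional area A = π·(d/2)² = π × (0.0460/2)² = 0.001662 m².
Convert discharge: 460 mL/min = 7.667e-06 m³/s.
Darcy's law rearranged: K = Q·L / (A·Δh) = 7.667e-06 × 0.577 / (0.001662 × 0.348) = 0.007649 m/s = 660.9 m/day.

661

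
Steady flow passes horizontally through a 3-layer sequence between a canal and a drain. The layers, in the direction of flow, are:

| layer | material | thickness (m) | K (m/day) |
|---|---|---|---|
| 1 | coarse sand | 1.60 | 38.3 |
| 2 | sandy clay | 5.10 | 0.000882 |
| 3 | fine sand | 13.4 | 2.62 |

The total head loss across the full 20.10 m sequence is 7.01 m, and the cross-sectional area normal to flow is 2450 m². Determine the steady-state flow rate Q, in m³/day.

2.97

Flow is perpendicular to layering, so the layers act in series and the equivalent K is the thickness-weighted harmonic mean.
Total thickness L = 1.60 + 5.10 + 13.4 = 20.10 m.
Σ(b_i/K_i) = 1.60/38.3 + 5.10/0.000882 + 13.4/2.62 = 5787 d.
K_eq = L / Σ(b_i/K_i) = 20.10 / 5787 = 0.003473 m/day.
Q = K_eq · A · (Δh/L) = 0.003473 × 2450 × (7.01/20.10) = 2.968 m³/day.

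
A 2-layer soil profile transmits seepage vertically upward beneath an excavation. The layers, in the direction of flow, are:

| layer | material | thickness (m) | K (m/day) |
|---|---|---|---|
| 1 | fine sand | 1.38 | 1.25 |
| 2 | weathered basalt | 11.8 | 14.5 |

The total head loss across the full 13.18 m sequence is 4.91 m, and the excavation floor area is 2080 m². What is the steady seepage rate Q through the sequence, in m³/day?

Flow is perpendicular to layering, so the layers act in series and the equivalent K is the thickness-weighted harmonic mean.
Total thickness L = 1.38 + 11.8 = 13.18 m.
Σ(b_i/K_i) = 1.38/1.25 + 11.8/14.5 = 1.918 d.
K_eq = L / Σ(b_i/K_i) = 13.18 / 1.918 = 6.872 m/day.
Q = K_eq · A · (Δh/L) = 6.872 × 2080 × (4.91/13.18) = 5325 m³/day.

5330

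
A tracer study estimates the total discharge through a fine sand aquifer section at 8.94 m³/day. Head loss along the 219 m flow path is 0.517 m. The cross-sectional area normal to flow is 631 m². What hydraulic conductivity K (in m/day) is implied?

6.00

Hydraulic gradient i = Δh / L = 0.517 / 219 = 0.002361.
From Q = K·A·i, K = Q / (A·i) = 8.94 / (631.0 × 0.002361) = 6.002 m/day.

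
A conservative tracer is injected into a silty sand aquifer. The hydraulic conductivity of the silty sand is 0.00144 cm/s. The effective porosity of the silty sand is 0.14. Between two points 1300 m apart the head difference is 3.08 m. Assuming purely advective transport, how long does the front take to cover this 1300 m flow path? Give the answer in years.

169

Convert K: 0.00144 cm/s × 864 = 1.244 m/day.
Hydraulic gradient i = Δh / L = 3.08 / 1300 = 0.002369.
Darcy flux q = K · i = 1.244 × 0.002369 = 0.002948 m/day.
Seepage velocity v = q / n_e = 0.002948 / 0.14 = 0.02106 m/day.
Travel time t = L / v = 1300 / 0.02106 = 61743 days = 169.0 years.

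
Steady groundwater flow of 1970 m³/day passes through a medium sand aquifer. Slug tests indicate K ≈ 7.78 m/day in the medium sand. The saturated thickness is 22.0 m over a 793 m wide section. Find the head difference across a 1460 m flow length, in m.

Cross-sectional area A = 793 × 22.0 = 17446 m².
From Q = K·A·i, i = Q / (K·A) = 1970 / (7.780 × 17446) = 0.01451.
Head loss Δh = i · L = 0.01451 × 1460 = 21.19 m.

21.2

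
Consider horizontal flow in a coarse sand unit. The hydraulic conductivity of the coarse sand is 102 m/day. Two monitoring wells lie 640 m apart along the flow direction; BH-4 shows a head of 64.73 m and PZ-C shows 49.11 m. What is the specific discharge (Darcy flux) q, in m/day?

Hydraulic gradient i = (64.73 − 49.11) / 640 = 15.62 / 640 = 0.02441.
Specific discharge q = K · i = 102.0 × 0.02441 = 2.489 m/day.

2.49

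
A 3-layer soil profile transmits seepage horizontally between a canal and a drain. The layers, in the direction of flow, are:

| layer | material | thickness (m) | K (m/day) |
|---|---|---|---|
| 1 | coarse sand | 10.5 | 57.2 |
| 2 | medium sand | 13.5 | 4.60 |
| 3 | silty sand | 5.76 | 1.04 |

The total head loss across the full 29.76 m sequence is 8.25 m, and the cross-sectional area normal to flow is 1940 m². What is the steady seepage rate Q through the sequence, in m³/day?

1850

Flow is perpendicular to layering, so the layers act in series and the equivalent K is the thickness-weighted harmonic mean.
Total thickness L = 10.5 + 13.5 + 5.76 = 29.76 m.
Σ(b_i/K_i) = 10.5/57.2 + 13.5/4.60 + 5.76/1.04 = 8.657 d.
K_eq = L / Σ(b_i/K_i) = 29.76 / 8.657 = 3.438 m/day.
Q = K_eq · A · (Δh/L) = 3.438 × 1940 × (8.25/29.76) = 1849 m³/day.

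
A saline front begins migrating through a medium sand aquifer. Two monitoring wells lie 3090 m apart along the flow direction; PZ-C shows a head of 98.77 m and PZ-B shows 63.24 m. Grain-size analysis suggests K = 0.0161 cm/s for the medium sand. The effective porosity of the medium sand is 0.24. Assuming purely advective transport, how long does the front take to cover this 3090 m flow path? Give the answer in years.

12.7

Convert K: 0.0161 cm/s × 864 = 13.91 m/day.
Hydraulic gradient i = (98.77 − 63.24) / 3090 = 35.53 / 3090 = 0.01150.
Darcy flux q = K · i = 13.91 × 0.01150 = 0.1599 m/day.
Seepage velocity v = q / n_e = 0.1599 / 0.24 = 0.6664 m/day.
Travel time t = L / v = 3090 / 0.6664 = 4637 days = 12.69 years.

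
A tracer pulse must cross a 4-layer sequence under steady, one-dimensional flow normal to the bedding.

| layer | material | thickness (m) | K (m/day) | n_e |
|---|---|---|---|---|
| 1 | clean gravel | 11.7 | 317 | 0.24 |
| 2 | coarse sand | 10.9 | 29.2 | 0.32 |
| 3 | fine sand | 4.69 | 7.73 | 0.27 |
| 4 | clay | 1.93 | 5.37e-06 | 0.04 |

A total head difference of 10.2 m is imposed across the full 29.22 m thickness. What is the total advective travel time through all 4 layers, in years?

737

With flow normal to the layers, continuity requires the same specific discharge q through every layer.
Σ(b_i/K_i) = 11.7/317 + 10.9/29.2 + 4.69/7.73 + 1.93/5.37e-06 = 3.594e+05 d.
q = Δh / Σ(b_i/K_i) = 10.2 / 3.594e+05 = 2.838e-05 m/day.
In each layer the seepage velocity is v_i = q/n_i, so the layer transit time is t_i = b_i·n_i / q:
  layer 1 (clean gravel): t_1 = 11.7 × 0.24 / 2.838e-05 = 98942 d
  layer 2 (coarse sand): t_2 = 10.9 × 0.32 / 2.838e-05 = 1.229e+05 d
  layer 3 (fine sand): t_3 = 4.69 × 0.27 / 2.838e-05 = 44619 d
  layer 4 (clay): t_4 = 1.93 × 0.04 / 2.838e-05 = 2720 d
Total t = Σ t_i = 2.692e+05 days = 737.0 years.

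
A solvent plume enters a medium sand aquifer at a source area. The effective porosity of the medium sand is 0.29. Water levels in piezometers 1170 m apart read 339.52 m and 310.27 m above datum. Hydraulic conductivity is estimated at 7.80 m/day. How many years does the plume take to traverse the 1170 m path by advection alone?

4.76

Hydraulic gradient i = (339.52 − 310.27) / 1170 = 29.25 / 1170 = 0.02500.
Darcy flux q = K · i = 7.800 × 0.02500 = 0.1950 m/day.
Seepage velocity v = q / n_e = 0.1950 / 0.29 = 0.6724 m/day.
Travel time t = L / v = 1170 / 0.6724 = 1740 days = 4.764 years.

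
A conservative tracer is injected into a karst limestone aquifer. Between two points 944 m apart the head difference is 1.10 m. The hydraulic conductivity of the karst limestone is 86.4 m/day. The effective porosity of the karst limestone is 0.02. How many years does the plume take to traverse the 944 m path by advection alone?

Hydraulic gradient i = Δh / L = 1.10 / 944 = 0.001165.
Darcy flux q = K · i = 86.40 × 0.001165 = 0.1007 m/day.
Seepage velocity v = q / n_e = 0.1007 / 0.02 = 5.034 m/day.
Travel time t = L / v = 944 / 5.034 = 187.5 days = 0.5134 years.

0.513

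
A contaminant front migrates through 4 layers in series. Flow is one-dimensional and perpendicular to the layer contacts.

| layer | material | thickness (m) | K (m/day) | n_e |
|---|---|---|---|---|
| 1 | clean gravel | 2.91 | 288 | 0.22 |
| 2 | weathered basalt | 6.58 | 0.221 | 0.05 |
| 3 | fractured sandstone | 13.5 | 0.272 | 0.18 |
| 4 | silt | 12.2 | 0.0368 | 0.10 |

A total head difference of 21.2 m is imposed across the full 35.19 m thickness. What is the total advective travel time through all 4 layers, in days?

89.5

With flow normal to the layers, continuity requires the same specific discharge q through every layer.
Σ(b_i/K_i) = 2.91/288 + 6.58/0.221 + 13.5/0.272 + 12.2/0.0368 = 410.9 d.
q = Δh / Σ(b_i/K_i) = 21.2 / 410.9 = 0.05159 m/day.
In each layer the seepage velocity is v_i = q/n_i, so the layer transit time is t_i = b_i·n_i / q:
  layer 1 (clean gravel): t_1 = 2.91 × 0.22 / 0.05159 = 12.41 d
  layer 2 (weathered basalt): t_2 = 6.58 × 0.05 / 0.05159 = 6.377 d
  layer 3 (fractured sandstone): t_3 = 13.5 × 0.18 / 0.05159 = 47.10 d
  layer 4 (silt): t_4 = 12.2 × 0.10 / 0.05159 = 23.65 d
Total t = Σ t_i = 89.54 days.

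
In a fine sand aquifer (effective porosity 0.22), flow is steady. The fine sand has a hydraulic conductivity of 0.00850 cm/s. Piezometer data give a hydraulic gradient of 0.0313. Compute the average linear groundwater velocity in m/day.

1.04

Convert K: 0.00850 cm/s × 864 = 7.344 m/day.
Hydraulic gradient i = 0.0313.
Darcy flux q = K · i = 7.344 × 0.03130 = 0.2299 m/day.
Seepage velocity v = q / n_e = 0.2299 / 0.22 = 1.045 m/day.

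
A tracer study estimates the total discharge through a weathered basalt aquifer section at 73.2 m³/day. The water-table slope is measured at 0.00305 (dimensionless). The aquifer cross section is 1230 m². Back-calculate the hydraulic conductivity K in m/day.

19.5

Hydraulic gradient i = 0.00305.
From Q = K·A·i, K = Q / (A·i) = 73.2 / (1230 × 0.003050) = 19.51 m/day.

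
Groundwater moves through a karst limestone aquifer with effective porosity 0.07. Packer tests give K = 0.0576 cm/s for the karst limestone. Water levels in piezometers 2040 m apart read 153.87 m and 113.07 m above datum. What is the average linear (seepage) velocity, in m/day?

Convert K: 0.0576 cm/s × 864 = 49.77 m/day.
Hydraulic gradient i = (153.87 − 113.07) / 2040 = 40.8 / 2040 = 0.02000.
Darcy flux q = K · i = 49.77 × 0.02000 = 0.9953 m/day.
Seepage velocity v = q / n_e = 0.9953 / 0.07 = 14.22 m/day.

14.2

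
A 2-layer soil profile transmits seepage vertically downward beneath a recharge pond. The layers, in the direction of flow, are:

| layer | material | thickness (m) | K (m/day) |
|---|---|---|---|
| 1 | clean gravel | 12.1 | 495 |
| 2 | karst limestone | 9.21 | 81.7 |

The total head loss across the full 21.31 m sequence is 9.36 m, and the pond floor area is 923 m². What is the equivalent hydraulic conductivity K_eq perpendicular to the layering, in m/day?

155

Flow is perpendicular to layering, so the layers act in series and the equivalent K is the thickness-weighted harmonic mean.
Total thickness L = 12.1 + 9.21 = 21.31 m.
Σ(b_i/K_i) = 12.1/495 + 9.21/81.7 = 0.1372 d.
K_eq = L / Σ(b_i/K_i) = 21.31 / 0.1372 = 155.4 m/day.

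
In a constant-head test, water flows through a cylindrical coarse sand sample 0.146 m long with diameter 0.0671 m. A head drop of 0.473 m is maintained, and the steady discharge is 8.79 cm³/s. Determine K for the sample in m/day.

Cross-sectional area A = π·(d/2)² = π × (0.0671/2)² = 0.003536 m².
Convert discharge: 8.79 cm³/s = 8.790e-06 m³/s.
Darcy's law rearranged: K = Q·L / (A·Δh) = 8.790e-06 × 0.146 / (0.003536 × 0.473) = 0.0007673 m/s = 66.29 m/day.

66.3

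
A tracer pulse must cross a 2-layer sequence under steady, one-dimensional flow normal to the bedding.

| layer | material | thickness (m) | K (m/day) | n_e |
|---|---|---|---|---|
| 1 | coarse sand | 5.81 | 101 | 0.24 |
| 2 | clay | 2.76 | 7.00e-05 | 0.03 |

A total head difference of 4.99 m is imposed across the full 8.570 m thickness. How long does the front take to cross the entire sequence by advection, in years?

With flow normal to the layers, continuity requires the same specific discharge q through every layer.
Σ(b_i/K_i) = 5.81/101 + 2.76/7.00e-05 = 39429 d.
q = Δh / Σ(b_i/K_i) = 4.99 / 39429 = 0.0001266 m/day.
In each layer the seepage velocity is v_i = q/n_i, so the layer transit time is t_i = b_i·n_i / q:
  layer 1 (coarse sand): t_1 = 5.81 × 0.24 / 0.0001266 = 11018 d
  layer 2 (clay): t_2 = 2.76 × 0.03 / 0.0001266 = 654.2 d
Total t = Σ t_i = 11672 days = 31.96 years.

32.0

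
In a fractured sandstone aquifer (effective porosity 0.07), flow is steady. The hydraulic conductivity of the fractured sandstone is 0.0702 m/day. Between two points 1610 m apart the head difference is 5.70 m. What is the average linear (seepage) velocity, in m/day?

0.00355

Hydraulic gradient i = Δh / L = 5.70 / 1610 = 0.003540.
Darcy flux q = K · i = 0.07020 × 0.003540 = 0.0002485 m/day.
Seepage velocity v = q / n_e = 0.0002485 / 0.07 = 0.003550 m/day.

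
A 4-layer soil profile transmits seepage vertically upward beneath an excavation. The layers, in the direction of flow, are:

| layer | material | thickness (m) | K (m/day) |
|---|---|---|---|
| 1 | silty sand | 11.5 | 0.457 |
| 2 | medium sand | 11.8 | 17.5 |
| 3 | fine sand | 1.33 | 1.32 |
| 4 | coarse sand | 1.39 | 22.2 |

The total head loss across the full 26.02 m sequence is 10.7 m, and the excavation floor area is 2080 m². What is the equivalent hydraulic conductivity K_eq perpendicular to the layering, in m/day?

0.967

Flow is perpendicular to layering, so the layers act in series and the equivalent K is the thickness-weighted harmonic mean.
Total thickness L = 11.5 + 11.8 + 1.33 + 1.39 = 26.02 m.
Σ(b_i/K_i) = 11.5/0.457 + 11.8/17.5 + 1.33/1.32 + 1.39/22.2 = 26.91 d.
K_eq = L / Σ(b_i/K_i) = 26.02 / 26.91 = 0.9670 m/day.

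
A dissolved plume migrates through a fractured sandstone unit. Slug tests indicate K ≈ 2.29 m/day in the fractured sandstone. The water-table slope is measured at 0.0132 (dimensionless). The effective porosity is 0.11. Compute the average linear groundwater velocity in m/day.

Hydraulic gradient i = 0.0132.
Darcy flux q = K · i = 2.290 × 0.01320 = 0.03023 m/day.
Seepage velocity v = q / n_e = 0.03023 / 0.11 = 0.2748 m/day.

0.275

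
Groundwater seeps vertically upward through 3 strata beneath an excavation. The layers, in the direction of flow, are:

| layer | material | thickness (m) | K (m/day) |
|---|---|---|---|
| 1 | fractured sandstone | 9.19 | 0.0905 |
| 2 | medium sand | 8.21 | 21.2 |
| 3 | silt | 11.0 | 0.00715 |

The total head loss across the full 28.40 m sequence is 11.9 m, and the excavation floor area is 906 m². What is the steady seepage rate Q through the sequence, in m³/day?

6.57

Flow is perpendicular to layering, so the layers act in series and the equivalent K is the thickness-weighted harmonic mean.
Total thickness L = 9.19 + 8.21 + 11.0 = 28.40 m.
Σ(b_i/K_i) = 9.19/0.0905 + 8.21/21.2 + 11.0/0.00715 = 1640 d.
K_eq = L / Σ(b_i/K_i) = 28.40 / 1640 = 0.01731 m/day.
Q = K_eq · A · (Δh/L) = 0.01731 × 906 × (11.9/28.40) = 6.572 m³/day.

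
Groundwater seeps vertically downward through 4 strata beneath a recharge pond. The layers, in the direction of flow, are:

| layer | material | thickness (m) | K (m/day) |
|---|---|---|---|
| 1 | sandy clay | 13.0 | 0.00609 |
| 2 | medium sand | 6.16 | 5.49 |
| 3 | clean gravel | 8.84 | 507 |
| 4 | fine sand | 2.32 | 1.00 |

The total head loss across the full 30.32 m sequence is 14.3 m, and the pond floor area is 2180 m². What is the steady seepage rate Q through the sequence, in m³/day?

Flow is perpendicular to layering, so the layers act in series and the equivalent K is the thickness-weighted harmonic mean.
Total thickness L = 13.0 + 6.16 + 8.84 + 2.32 = 30.32 m.
Σ(b_i/K_i) = 13.0/0.00609 + 6.16/5.49 + 8.84/507 + 2.32/1.00 = 2138 d.
K_eq = L / Σ(b_i/K_i) = 30.32 / 2138 = 0.01418 m/day.
Q = K_eq · A · (Δh/L) = 0.01418 × 2180 × (14.3/30.32) = 14.58 m³/day.

14.6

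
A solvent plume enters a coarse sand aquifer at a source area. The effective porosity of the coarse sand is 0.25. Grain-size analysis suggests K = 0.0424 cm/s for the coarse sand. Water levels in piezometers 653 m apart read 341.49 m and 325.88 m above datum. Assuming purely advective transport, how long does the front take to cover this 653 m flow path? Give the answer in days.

186

Convert K: 0.0424 cm/s × 864 = 36.63 m/day.
Hydraulic gradient i = (341.49 − 325.88) / 653 = 15.61 / 653 = 0.02391.
Darcy flux q = K · i = 36.63 × 0.02391 = 0.8757 m/day.
Seepage velocity v = q / n_e = 0.8757 / 0.25 = 3.503 m/day.
Travel time t = L / v = 653 / 3.503 = 186.4 days.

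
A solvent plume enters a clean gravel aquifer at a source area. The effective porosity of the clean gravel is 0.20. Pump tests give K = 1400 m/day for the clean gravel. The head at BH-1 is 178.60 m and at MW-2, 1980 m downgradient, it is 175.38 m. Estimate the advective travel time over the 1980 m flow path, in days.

Hydraulic gradient i = (178.60 − 175.38) / 1980 = 3.22 / 1980 = 0.001626.
Darcy flux q = K · i = 1400 × 0.001626 = 2.277 m/day.
Seepage velocity v = q / n_e = 2.277 / 0.20 = 11.38 m/day.
Travel time t = L / v = 1980 / 11.38 = 173.9 days.

174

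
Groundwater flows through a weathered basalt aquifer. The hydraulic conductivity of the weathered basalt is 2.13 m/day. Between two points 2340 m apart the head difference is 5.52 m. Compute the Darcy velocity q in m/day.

Hydraulic gradient i = Δh / L = 5.52 / 2340 = 0.002359.
Specific discharge q = K · i = 2.130 × 0.002359 = 0.005025 m/day.

0.00502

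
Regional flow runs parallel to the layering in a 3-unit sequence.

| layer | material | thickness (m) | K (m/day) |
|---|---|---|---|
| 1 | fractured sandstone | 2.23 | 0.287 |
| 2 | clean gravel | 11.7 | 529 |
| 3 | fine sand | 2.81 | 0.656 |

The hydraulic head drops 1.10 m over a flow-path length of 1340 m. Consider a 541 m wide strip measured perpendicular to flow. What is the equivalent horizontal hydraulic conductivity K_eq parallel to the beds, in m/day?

370

Flow is parallel to layering, so each bed carries its own Darcy discharge and the transmissivities add.
Σ(K_i·b_i) = 0.287×2.23 + 529×11.7 + 0.656×2.81 = 6192 m²/day.
Total thickness b = 16.74 m, so K_eq = Σ(K_i·b_i)/b = 369.9 m/day.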